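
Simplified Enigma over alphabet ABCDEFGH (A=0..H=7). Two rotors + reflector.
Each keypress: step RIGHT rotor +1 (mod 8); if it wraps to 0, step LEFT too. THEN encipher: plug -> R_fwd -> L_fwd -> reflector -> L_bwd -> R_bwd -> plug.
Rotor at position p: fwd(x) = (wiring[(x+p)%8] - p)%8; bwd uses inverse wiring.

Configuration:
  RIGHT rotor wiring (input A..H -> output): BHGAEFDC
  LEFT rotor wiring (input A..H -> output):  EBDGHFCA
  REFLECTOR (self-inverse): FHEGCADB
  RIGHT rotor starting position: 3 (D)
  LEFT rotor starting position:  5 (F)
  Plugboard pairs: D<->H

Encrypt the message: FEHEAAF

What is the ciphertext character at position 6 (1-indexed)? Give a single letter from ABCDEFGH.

Char 1 ('F'): step: R->4, L=5; F->plug->F->R->D->L->H->refl->B->L'->G->R'->D->plug->H
Char 2 ('E'): step: R->5, L=5; E->plug->E->R->C->L->D->refl->G->L'->F->R'->C->plug->C
Char 3 ('H'): step: R->6, L=5; H->plug->D->R->B->L->F->refl->A->L'->A->R'->E->plug->E
Char 4 ('E'): step: R->7, L=5; E->plug->E->R->B->L->F->refl->A->L'->A->R'->C->plug->C
Char 5 ('A'): step: R->0, L->6 (L advanced); A->plug->A->R->B->L->C->refl->E->L'->A->R'->D->plug->H
Char 6 ('A'): step: R->1, L=6; A->plug->A->R->G->L->B->refl->H->L'->H->R'->C->plug->C

C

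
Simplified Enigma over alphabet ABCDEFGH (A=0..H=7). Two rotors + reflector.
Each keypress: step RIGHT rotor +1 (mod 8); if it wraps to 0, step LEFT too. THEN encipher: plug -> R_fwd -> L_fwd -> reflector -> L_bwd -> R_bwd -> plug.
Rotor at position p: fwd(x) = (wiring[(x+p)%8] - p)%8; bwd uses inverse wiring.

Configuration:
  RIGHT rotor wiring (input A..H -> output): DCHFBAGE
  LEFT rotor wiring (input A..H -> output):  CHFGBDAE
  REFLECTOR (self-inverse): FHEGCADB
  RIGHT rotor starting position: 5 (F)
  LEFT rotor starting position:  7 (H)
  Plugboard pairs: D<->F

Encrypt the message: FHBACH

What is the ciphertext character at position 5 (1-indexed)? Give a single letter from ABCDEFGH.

Char 1 ('F'): step: R->6, L=7; F->plug->D->R->E->L->H->refl->B->L'->H->R'->F->plug->D
Char 2 ('H'): step: R->7, L=7; H->plug->H->R->H->L->B->refl->H->L'->E->R'->B->plug->B
Char 3 ('B'): step: R->0, L->0 (L advanced); B->plug->B->R->C->L->F->refl->A->L'->G->R'->G->plug->G
Char 4 ('A'): step: R->1, L=0; A->plug->A->R->B->L->H->refl->B->L'->E->R'->C->plug->C
Char 5 ('C'): step: R->2, L=0; C->plug->C->R->H->L->E->refl->C->L'->A->R'->H->plug->H

H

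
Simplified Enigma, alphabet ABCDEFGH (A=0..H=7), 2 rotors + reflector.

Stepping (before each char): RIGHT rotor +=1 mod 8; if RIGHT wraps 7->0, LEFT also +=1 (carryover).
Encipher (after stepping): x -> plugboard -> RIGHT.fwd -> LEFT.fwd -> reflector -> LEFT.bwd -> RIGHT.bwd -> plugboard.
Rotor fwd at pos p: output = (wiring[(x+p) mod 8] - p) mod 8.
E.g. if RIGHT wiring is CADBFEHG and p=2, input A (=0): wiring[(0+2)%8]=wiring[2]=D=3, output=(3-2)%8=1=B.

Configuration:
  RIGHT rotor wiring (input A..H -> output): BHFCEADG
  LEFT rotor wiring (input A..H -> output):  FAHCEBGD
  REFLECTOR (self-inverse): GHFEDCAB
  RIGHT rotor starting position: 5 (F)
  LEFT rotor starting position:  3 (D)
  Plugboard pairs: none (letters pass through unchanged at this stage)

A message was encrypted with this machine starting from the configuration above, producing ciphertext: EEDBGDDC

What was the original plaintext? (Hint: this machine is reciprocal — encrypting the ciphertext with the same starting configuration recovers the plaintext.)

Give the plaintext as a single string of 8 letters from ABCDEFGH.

Char 1 ('E'): step: R->6, L=3; E->plug->E->R->H->L->E->refl->D->L'->D->R'->C->plug->C
Char 2 ('E'): step: R->7, L=3; E->plug->E->R->D->L->D->refl->E->L'->H->R'->A->plug->A
Char 3 ('D'): step: R->0, L->4 (L advanced); D->plug->D->R->C->L->C->refl->F->L'->B->R'->A->plug->A
Char 4 ('B'): step: R->1, L=4; B->plug->B->R->E->L->B->refl->H->L'->D->R'->D->plug->D
Char 5 ('G'): step: R->2, L=4; G->plug->G->R->H->L->G->refl->A->L'->A->R'->B->plug->B
Char 6 ('D'): step: R->3, L=4; D->plug->D->R->A->L->A->refl->G->L'->H->R'->A->plug->A
Char 7 ('D'): step: R->4, L=4; D->plug->D->R->C->L->C->refl->F->L'->B->R'->G->plug->G
Char 8 ('C'): step: R->5, L=4; C->plug->C->R->B->L->F->refl->C->L'->C->R'->E->plug->E

Answer: CAADBAGE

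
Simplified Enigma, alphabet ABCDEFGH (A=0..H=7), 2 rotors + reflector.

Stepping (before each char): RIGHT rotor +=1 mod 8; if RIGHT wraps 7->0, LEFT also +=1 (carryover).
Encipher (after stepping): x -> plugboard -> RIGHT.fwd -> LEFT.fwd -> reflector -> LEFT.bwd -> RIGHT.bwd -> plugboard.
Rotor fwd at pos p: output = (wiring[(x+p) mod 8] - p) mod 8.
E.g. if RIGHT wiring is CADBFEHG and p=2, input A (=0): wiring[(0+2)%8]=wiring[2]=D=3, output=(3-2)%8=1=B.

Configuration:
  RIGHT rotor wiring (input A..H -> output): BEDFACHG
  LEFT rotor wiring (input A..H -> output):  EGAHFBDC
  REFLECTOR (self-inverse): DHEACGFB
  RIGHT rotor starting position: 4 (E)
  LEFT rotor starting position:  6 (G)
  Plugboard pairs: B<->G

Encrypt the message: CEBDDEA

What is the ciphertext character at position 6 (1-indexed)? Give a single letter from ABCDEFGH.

Char 1 ('C'): step: R->5, L=6; C->plug->C->R->B->L->E->refl->C->L'->E->R'->D->plug->D
Char 2 ('E'): step: R->6, L=6; E->plug->E->R->F->L->B->refl->H->L'->G->R'->D->plug->D
Char 3 ('B'): step: R->7, L=6; B->plug->G->R->D->L->A->refl->D->L'->H->R'->A->plug->A
Char 4 ('D'): step: R->0, L->7 (L advanced); D->plug->D->R->F->L->G->refl->F->L'->B->R'->A->plug->A
Char 5 ('D'): step: R->1, L=7; D->plug->D->R->H->L->E->refl->C->L'->G->R'->F->plug->F
Char 6 ('E'): step: R->2, L=7; E->plug->E->R->F->L->G->refl->F->L'->B->R'->A->plug->A

A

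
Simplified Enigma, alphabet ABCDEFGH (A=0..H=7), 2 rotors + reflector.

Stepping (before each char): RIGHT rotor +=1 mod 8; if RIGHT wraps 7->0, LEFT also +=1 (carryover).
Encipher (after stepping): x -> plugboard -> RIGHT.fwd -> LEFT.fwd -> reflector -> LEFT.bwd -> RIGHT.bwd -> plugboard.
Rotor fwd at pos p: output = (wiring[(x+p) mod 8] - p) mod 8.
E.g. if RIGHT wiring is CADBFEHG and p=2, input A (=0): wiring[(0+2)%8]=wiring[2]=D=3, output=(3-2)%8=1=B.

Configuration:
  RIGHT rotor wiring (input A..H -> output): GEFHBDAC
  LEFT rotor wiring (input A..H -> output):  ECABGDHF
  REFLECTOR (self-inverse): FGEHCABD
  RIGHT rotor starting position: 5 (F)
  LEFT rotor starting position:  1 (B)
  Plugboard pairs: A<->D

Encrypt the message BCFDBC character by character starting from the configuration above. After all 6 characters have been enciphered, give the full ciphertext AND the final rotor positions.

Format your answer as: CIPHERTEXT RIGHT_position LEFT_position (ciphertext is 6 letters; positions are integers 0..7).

Char 1 ('B'): step: R->6, L=1; B->plug->B->R->E->L->C->refl->E->L'->G->R'->D->plug->A
Char 2 ('C'): step: R->7, L=1; C->plug->C->R->F->L->G->refl->B->L'->A->R'->E->plug->E
Char 3 ('F'): step: R->0, L->2 (L advanced); F->plug->F->R->D->L->B->refl->G->L'->A->R'->G->plug->G
Char 4 ('D'): step: R->1, L=2; D->plug->A->R->D->L->B->refl->G->L'->A->R'->D->plug->A
Char 5 ('B'): step: R->2, L=2; B->plug->B->R->F->L->D->refl->H->L'->B->R'->D->plug->A
Char 6 ('C'): step: R->3, L=2; C->plug->C->R->A->L->G->refl->B->L'->D->R'->F->plug->F
Final: ciphertext=AEGAAF, RIGHT=3, LEFT=2

Answer: AEGAAF 3 2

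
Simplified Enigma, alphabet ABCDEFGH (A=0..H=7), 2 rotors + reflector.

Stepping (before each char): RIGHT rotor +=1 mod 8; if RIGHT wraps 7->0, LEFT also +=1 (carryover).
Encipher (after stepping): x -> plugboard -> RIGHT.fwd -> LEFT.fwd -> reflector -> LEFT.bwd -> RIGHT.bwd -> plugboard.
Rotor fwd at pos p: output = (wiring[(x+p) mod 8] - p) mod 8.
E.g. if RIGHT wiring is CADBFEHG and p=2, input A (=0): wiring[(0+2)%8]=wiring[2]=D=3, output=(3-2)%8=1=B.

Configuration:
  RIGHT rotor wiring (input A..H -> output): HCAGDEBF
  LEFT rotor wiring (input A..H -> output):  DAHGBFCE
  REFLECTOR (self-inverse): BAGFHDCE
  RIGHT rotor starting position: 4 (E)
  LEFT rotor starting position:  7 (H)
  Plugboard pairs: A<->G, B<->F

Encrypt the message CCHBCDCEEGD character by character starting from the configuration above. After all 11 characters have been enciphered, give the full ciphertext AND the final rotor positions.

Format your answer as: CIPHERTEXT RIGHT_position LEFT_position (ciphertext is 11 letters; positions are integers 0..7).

Char 1 ('C'): step: R->5, L=7; C->plug->C->R->A->L->F->refl->D->L'->H->R'->A->plug->G
Char 2 ('C'): step: R->6, L=7; C->plug->C->R->B->L->E->refl->H->L'->E->R'->D->plug->D
Char 3 ('H'): step: R->7, L=7; H->plug->H->R->C->L->B->refl->A->L'->D->R'->C->plug->C
Char 4 ('B'): step: R->0, L->0 (L advanced); B->plug->F->R->E->L->B->refl->A->L'->B->R'->G->plug->A
Char 5 ('C'): step: R->1, L=0; C->plug->C->R->F->L->F->refl->D->L'->A->R'->F->plug->B
Char 6 ('D'): step: R->2, L=0; D->plug->D->R->C->L->H->refl->E->L'->H->R'->E->plug->E
Char 7 ('C'): step: R->3, L=0; C->plug->C->R->B->L->A->refl->B->L'->E->R'->F->plug->B
Char 8 ('E'): step: R->4, L=0; E->plug->E->R->D->L->G->refl->C->L'->G->R'->F->plug->B
Char 9 ('E'): step: R->5, L=0; E->plug->E->R->F->L->F->refl->D->L'->A->R'->C->plug->C
Char 10 ('G'): step: R->6, L=0; G->plug->A->R->D->L->G->refl->C->L'->G->R'->H->plug->H
Char 11 ('D'): step: R->7, L=0; D->plug->D->R->B->L->A->refl->B->L'->E->R'->F->plug->B
Final: ciphertext=GDCABEBBCHB, RIGHT=7, LEFT=0

Answer: GDCABEBBCHB 7 0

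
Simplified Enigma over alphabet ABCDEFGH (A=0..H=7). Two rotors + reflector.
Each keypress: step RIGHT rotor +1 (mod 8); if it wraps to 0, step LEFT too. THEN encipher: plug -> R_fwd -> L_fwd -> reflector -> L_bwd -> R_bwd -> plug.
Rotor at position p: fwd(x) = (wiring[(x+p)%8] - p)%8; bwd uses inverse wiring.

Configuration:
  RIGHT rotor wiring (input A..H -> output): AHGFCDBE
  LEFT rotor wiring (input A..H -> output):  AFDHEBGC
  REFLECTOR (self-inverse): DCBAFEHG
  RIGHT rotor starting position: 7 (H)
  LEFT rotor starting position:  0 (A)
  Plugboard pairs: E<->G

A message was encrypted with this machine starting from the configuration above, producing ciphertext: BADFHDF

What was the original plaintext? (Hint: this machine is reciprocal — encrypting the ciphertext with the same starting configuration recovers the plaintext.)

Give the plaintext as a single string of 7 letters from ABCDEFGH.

Char 1 ('B'): step: R->0, L->1 (L advanced); B->plug->B->R->H->L->H->refl->G->L'->C->R'->E->plug->G
Char 2 ('A'): step: R->1, L=1; A->plug->A->R->G->L->B->refl->C->L'->B->R'->D->plug->D
Char 3 ('D'): step: R->2, L=1; D->plug->D->R->B->L->C->refl->B->L'->G->R'->G->plug->E
Char 4 ('F'): step: R->3, L=1; F->plug->F->R->F->L->F->refl->E->L'->A->R'->C->plug->C
Char 5 ('H'): step: R->4, L=1; H->plug->H->R->B->L->C->refl->B->L'->G->R'->A->plug->A
Char 6 ('D'): step: R->5, L=1; D->plug->D->R->D->L->D->refl->A->L'->E->R'->B->plug->B
Char 7 ('F'): step: R->6, L=1; F->plug->F->R->H->L->H->refl->G->L'->C->R'->C->plug->C

Answer: GDECABC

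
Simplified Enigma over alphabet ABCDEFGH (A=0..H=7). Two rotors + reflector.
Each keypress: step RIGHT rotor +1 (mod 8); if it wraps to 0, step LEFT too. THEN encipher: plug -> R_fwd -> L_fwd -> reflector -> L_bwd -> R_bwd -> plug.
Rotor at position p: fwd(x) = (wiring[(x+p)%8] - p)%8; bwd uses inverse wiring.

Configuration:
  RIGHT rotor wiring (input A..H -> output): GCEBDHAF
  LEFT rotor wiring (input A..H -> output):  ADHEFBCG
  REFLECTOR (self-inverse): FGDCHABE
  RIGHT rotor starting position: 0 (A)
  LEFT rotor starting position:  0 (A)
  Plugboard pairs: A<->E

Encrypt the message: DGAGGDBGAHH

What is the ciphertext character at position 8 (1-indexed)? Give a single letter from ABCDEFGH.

Char 1 ('D'): step: R->1, L=0; D->plug->D->R->C->L->H->refl->E->L'->D->R'->B->plug->B
Char 2 ('G'): step: R->2, L=0; G->plug->G->R->E->L->F->refl->A->L'->A->R'->H->plug->H
Char 3 ('A'): step: R->3, L=0; A->plug->E->R->C->L->H->refl->E->L'->D->R'->F->plug->F
Char 4 ('G'): step: R->4, L=0; G->plug->G->R->A->L->A->refl->F->L'->E->R'->C->plug->C
Char 5 ('G'): step: R->5, L=0; G->plug->G->R->E->L->F->refl->A->L'->A->R'->C->plug->C
Char 6 ('D'): step: R->6, L=0; D->plug->D->R->E->L->F->refl->A->L'->A->R'->C->plug->C
Char 7 ('B'): step: R->7, L=0; B->plug->B->R->H->L->G->refl->B->L'->F->R'->D->plug->D
Char 8 ('G'): step: R->0, L->1 (L advanced); G->plug->G->R->A->L->C->refl->D->L'->C->R'->B->plug->B

B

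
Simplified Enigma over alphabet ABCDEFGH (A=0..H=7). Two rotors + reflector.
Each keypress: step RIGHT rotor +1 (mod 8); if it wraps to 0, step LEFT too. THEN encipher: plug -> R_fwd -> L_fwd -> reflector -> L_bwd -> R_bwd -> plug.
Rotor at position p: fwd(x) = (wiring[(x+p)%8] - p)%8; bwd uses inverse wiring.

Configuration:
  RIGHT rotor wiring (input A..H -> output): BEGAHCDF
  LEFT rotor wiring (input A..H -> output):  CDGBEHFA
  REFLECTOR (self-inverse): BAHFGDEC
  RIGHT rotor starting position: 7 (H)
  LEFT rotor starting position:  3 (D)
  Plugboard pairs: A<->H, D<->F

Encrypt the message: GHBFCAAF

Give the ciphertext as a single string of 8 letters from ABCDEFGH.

Answer: BGCEFCCE

Derivation:
Char 1 ('G'): step: R->0, L->4 (L advanced); G->plug->G->R->D->L->E->refl->G->L'->E->R'->B->plug->B
Char 2 ('H'): step: R->1, L=4; H->plug->A->R->D->L->E->refl->G->L'->E->R'->G->plug->G
Char 3 ('B'): step: R->2, L=4; B->plug->B->R->G->L->C->refl->H->L'->F->R'->C->plug->C
Char 4 ('F'): step: R->3, L=4; F->plug->D->R->A->L->A->refl->B->L'->C->R'->E->plug->E
Char 5 ('C'): step: R->4, L=4; C->plug->C->R->H->L->F->refl->D->L'->B->R'->D->plug->F
Char 6 ('A'): step: R->5, L=4; A->plug->H->R->C->L->B->refl->A->L'->A->R'->C->plug->C
Char 7 ('A'): step: R->6, L=4; A->plug->H->R->E->L->G->refl->E->L'->D->R'->C->plug->C
Char 8 ('F'): step: R->7, L=4; F->plug->D->R->H->L->F->refl->D->L'->B->R'->E->plug->E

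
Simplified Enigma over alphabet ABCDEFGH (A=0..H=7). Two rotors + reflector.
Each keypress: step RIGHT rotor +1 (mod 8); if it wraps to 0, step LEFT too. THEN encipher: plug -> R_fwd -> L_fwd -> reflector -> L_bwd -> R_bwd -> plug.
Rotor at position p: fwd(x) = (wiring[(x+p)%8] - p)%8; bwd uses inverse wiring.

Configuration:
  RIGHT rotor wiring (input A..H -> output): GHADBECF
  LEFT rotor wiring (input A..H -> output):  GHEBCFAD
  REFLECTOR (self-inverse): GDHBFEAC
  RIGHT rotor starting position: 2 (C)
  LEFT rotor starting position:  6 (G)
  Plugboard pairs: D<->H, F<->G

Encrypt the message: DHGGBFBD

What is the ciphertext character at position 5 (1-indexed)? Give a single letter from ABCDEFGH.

Char 1 ('D'): step: R->3, L=6; D->plug->H->R->F->L->D->refl->B->L'->D->R'->F->plug->G
Char 2 ('H'): step: R->4, L=6; H->plug->D->R->B->L->F->refl->E->L'->G->R'->C->plug->C
Char 3 ('G'): step: R->5, L=6; G->plug->F->R->D->L->B->refl->D->L'->F->R'->B->plug->B
Char 4 ('G'): step: R->6, L=6; G->plug->F->R->F->L->D->refl->B->L'->D->R'->G->plug->F
Char 5 ('B'): step: R->7, L=6; B->plug->B->R->H->L->H->refl->C->L'->A->R'->C->plug->C

C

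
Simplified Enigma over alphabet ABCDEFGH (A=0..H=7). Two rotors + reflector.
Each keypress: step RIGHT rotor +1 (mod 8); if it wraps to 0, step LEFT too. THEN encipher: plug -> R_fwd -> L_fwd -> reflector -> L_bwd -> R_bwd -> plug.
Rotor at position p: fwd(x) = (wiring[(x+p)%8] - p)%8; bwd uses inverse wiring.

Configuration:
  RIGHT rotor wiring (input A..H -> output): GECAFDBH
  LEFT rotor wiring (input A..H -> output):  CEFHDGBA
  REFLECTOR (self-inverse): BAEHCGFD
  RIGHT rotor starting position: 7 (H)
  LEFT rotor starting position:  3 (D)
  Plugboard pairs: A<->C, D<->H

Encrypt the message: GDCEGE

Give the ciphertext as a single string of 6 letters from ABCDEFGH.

Char 1 ('G'): step: R->0, L->4 (L advanced); G->plug->G->R->B->L->C->refl->E->L'->D->R'->F->plug->F
Char 2 ('D'): step: R->1, L=4; D->plug->H->R->F->L->A->refl->B->L'->G->R'->G->plug->G
Char 3 ('C'): step: R->2, L=4; C->plug->A->R->A->L->H->refl->D->L'->H->R'->E->plug->E
Char 4 ('E'): step: R->3, L=4; E->plug->E->R->E->L->G->refl->F->L'->C->R'->B->plug->B
Char 5 ('G'): step: R->4, L=4; G->plug->G->R->G->L->B->refl->A->L'->F->R'->C->plug->A
Char 6 ('E'): step: R->5, L=4; E->plug->E->R->H->L->D->refl->H->L'->A->R'->H->plug->D

Answer: FGEBAD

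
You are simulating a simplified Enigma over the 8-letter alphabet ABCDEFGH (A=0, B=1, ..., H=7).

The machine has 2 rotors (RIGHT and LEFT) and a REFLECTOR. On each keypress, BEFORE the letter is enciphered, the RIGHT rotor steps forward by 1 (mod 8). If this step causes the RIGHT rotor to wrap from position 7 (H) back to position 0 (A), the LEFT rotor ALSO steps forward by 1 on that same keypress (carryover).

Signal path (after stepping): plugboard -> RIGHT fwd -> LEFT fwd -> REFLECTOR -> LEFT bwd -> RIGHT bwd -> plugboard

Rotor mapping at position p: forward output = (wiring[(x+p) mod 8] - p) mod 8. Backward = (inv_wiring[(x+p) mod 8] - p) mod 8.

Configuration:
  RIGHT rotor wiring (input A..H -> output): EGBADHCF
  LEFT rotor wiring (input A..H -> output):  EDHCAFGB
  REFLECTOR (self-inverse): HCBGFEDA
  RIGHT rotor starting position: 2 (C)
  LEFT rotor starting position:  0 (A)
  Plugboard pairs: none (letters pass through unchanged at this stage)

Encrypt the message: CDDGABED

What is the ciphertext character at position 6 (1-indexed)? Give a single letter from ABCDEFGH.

Char 1 ('C'): step: R->3, L=0; C->plug->C->R->E->L->A->refl->H->L'->C->R'->E->plug->E
Char 2 ('D'): step: R->4, L=0; D->plug->D->R->B->L->D->refl->G->L'->G->R'->C->plug->C
Char 3 ('D'): step: R->5, L=0; D->plug->D->R->H->L->B->refl->C->L'->D->R'->G->plug->G
Char 4 ('G'): step: R->6, L=0; G->plug->G->R->F->L->F->refl->E->L'->A->R'->D->plug->D
Char 5 ('A'): step: R->7, L=0; A->plug->A->R->G->L->G->refl->D->L'->B->R'->E->plug->E
Char 6 ('B'): step: R->0, L->1 (L advanced); B->plug->B->R->G->L->A->refl->H->L'->D->R'->E->plug->E

E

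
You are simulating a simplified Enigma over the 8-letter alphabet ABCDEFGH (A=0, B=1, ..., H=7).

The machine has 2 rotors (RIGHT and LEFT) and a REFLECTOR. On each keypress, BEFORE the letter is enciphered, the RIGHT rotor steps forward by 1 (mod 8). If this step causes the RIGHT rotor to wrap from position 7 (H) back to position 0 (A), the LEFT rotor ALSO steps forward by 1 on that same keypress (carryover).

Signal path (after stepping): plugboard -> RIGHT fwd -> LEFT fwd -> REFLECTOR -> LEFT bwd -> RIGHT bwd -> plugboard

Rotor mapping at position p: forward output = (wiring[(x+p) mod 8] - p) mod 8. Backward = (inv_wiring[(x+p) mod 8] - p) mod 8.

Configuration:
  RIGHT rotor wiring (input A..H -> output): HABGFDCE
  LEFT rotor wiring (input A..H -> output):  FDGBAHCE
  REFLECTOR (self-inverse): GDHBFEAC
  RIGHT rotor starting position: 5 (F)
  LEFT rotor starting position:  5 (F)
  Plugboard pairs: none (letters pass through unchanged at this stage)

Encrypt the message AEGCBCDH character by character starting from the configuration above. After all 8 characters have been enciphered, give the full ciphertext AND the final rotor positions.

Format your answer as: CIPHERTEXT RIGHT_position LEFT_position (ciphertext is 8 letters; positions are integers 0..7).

Char 1 ('A'): step: R->6, L=5; A->plug->A->R->E->L->G->refl->A->L'->D->R'->E->plug->E
Char 2 ('E'): step: R->7, L=5; E->plug->E->R->H->L->D->refl->B->L'->F->R'->A->plug->A
Char 3 ('G'): step: R->0, L->6 (L advanced); G->plug->G->R->C->L->H->refl->C->L'->G->R'->D->plug->D
Char 4 ('C'): step: R->1, L=6; C->plug->C->R->F->L->D->refl->B->L'->H->R'->A->plug->A
Char 5 ('B'): step: R->2, L=6; B->plug->B->R->E->L->A->refl->G->L'->B->R'->D->plug->D
Char 6 ('C'): step: R->3, L=6; C->plug->C->R->A->L->E->refl->F->L'->D->R'->A->plug->A
Char 7 ('D'): step: R->4, L=6; D->plug->D->R->A->L->E->refl->F->L'->D->R'->E->plug->E
Char 8 ('H'): step: R->5, L=6; H->plug->H->R->A->L->E->refl->F->L'->D->R'->E->plug->E
Final: ciphertext=EADADAEE, RIGHT=5, LEFT=6

Answer: EADADAEE 5 6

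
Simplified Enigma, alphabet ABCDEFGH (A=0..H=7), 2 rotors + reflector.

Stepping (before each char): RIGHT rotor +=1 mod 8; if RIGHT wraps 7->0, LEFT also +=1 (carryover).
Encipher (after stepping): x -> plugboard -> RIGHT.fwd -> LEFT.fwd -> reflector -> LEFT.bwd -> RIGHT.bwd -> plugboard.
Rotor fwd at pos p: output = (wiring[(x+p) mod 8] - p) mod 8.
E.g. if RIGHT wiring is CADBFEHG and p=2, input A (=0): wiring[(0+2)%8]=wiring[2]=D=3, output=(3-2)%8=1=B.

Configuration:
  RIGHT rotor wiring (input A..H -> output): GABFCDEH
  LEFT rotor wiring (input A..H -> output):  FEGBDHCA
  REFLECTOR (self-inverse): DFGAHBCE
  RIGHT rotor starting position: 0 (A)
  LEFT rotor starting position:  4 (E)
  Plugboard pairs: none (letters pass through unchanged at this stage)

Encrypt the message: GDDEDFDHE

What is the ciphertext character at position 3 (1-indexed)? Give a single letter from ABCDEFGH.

Char 1 ('G'): step: R->1, L=4; G->plug->G->R->G->L->C->refl->G->L'->C->R'->E->plug->E
Char 2 ('D'): step: R->2, L=4; D->plug->D->R->B->L->D->refl->A->L'->F->R'->F->plug->F
Char 3 ('D'): step: R->3, L=4; D->plug->D->R->B->L->D->refl->A->L'->F->R'->G->plug->G

G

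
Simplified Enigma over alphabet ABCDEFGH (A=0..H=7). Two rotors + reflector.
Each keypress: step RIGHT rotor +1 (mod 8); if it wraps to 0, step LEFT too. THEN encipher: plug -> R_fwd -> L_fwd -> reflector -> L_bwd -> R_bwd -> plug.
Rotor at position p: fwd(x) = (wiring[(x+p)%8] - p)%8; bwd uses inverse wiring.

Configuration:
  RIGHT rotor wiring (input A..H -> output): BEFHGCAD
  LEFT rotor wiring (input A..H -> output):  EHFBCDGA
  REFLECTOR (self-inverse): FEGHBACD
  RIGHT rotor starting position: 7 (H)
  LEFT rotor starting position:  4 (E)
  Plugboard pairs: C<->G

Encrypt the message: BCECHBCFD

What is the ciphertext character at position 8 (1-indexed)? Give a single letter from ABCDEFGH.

Char 1 ('B'): step: R->0, L->5 (L advanced); B->plug->B->R->E->L->C->refl->G->L'->A->R'->G->plug->C
Char 2 ('C'): step: R->1, L=5; C->plug->G->R->C->L->D->refl->H->L'->D->R'->A->plug->A
Char 3 ('E'): step: R->2, L=5; E->plug->E->R->G->L->E->refl->B->L'->B->R'->F->plug->F
Char 4 ('C'): step: R->3, L=5; C->plug->G->R->B->L->B->refl->E->L'->G->R'->F->plug->F
Char 5 ('H'): step: R->4, L=5; H->plug->H->R->D->L->H->refl->D->L'->C->R'->A->plug->A
Char 6 ('B'): step: R->5, L=5; B->plug->B->R->D->L->H->refl->D->L'->C->R'->G->plug->C
Char 7 ('C'): step: R->6, L=5; C->plug->G->R->A->L->G->refl->C->L'->E->R'->H->plug->H
Char 8 ('F'): step: R->7, L=5; F->plug->F->R->H->L->F->refl->A->L'->F->R'->C->plug->G

G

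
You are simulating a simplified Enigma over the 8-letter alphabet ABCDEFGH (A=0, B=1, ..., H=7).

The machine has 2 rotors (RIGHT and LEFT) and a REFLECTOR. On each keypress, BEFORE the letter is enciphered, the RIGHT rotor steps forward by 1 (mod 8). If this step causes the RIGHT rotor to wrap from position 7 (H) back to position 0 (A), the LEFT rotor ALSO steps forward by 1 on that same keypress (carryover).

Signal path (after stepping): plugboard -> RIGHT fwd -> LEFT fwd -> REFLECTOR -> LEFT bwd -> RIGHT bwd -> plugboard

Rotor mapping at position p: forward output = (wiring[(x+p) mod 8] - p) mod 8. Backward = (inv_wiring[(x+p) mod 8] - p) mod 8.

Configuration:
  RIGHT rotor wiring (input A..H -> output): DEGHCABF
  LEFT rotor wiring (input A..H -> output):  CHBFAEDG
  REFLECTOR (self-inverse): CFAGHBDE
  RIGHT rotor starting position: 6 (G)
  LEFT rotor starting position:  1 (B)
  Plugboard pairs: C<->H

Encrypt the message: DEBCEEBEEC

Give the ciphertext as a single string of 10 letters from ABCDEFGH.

Answer: AGFGGBEHHH

Derivation:
Char 1 ('D'): step: R->7, L=1; D->plug->D->R->H->L->B->refl->F->L'->G->R'->A->plug->A
Char 2 ('E'): step: R->0, L->2 (L advanced); E->plug->E->R->C->L->G->refl->D->L'->B->R'->G->plug->G
Char 3 ('B'): step: R->1, L=2; B->plug->B->R->F->L->E->refl->H->L'->A->R'->F->plug->F
Char 4 ('C'): step: R->2, L=2; C->plug->H->R->C->L->G->refl->D->L'->B->R'->G->plug->G
Char 5 ('E'): step: R->3, L=2; E->plug->E->R->C->L->G->refl->D->L'->B->R'->G->plug->G
Char 6 ('E'): step: R->4, L=2; E->plug->E->R->H->L->F->refl->B->L'->E->R'->B->plug->B
Char 7 ('B'): step: R->5, L=2; B->plug->B->R->E->L->B->refl->F->L'->H->R'->E->plug->E
Char 8 ('E'): step: R->6, L=2; E->plug->E->R->A->L->H->refl->E->L'->F->R'->C->plug->H
Char 9 ('E'): step: R->7, L=2; E->plug->E->R->A->L->H->refl->E->L'->F->R'->C->plug->H
Char 10 ('C'): step: R->0, L->3 (L advanced); C->plug->H->R->F->L->H->refl->E->L'->G->R'->C->plug->H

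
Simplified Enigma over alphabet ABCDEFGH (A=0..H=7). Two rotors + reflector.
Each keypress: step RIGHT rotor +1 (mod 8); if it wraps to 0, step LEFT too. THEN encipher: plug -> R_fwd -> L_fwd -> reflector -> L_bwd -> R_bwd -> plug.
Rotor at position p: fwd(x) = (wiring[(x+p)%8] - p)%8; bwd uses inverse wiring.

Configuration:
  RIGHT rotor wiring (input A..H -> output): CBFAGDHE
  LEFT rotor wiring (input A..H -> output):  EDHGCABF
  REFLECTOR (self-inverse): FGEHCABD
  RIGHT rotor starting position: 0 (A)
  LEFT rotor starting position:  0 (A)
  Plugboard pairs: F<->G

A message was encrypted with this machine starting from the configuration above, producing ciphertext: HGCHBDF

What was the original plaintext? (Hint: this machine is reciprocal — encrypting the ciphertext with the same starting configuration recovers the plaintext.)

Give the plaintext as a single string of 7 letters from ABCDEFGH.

Answer: EDDDHBH

Derivation:
Char 1 ('H'): step: R->1, L=0; H->plug->H->R->B->L->D->refl->H->L'->C->R'->E->plug->E
Char 2 ('G'): step: R->2, L=0; G->plug->F->R->C->L->H->refl->D->L'->B->R'->D->plug->D
Char 3 ('C'): step: R->3, L=0; C->plug->C->R->A->L->E->refl->C->L'->E->R'->D->plug->D
Char 4 ('H'): step: R->4, L=0; H->plug->H->R->E->L->C->refl->E->L'->A->R'->D->plug->D
Char 5 ('B'): step: R->5, L=0; B->plug->B->R->C->L->H->refl->D->L'->B->R'->H->plug->H
Char 6 ('D'): step: R->6, L=0; D->plug->D->R->D->L->G->refl->B->L'->G->R'->B->plug->B
Char 7 ('F'): step: R->7, L=0; F->plug->G->R->E->L->C->refl->E->L'->A->R'->H->plug->H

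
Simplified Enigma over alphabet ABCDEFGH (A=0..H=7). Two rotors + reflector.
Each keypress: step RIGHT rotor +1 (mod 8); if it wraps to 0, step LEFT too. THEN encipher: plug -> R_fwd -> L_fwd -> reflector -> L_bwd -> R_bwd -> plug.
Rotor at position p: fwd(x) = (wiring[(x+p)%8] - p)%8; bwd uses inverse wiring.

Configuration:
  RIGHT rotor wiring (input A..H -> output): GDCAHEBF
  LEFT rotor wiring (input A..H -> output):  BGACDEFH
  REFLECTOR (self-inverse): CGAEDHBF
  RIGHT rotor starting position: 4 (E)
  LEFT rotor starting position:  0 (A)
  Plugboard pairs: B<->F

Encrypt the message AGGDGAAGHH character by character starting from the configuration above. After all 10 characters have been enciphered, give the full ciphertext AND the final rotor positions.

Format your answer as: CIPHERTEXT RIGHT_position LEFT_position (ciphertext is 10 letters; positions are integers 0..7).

Answer: ECCGHHFEEB 6 1

Derivation:
Char 1 ('A'): step: R->5, L=0; A->plug->A->R->H->L->H->refl->F->L'->G->R'->E->plug->E
Char 2 ('G'): step: R->6, L=0; G->plug->G->R->B->L->G->refl->B->L'->A->R'->C->plug->C
Char 3 ('G'): step: R->7, L=0; G->plug->G->R->F->L->E->refl->D->L'->E->R'->C->plug->C
Char 4 ('D'): step: R->0, L->1 (L advanced); D->plug->D->R->A->L->F->refl->H->L'->B->R'->G->plug->G
Char 5 ('G'): step: R->1, L=1; G->plug->G->R->E->L->D->refl->E->L'->F->R'->H->plug->H
Char 6 ('A'): step: R->2, L=1; A->plug->A->R->A->L->F->refl->H->L'->B->R'->H->plug->H
Char 7 ('A'): step: R->3, L=1; A->plug->A->R->F->L->E->refl->D->L'->E->R'->B->plug->F
Char 8 ('G'): step: R->4, L=1; G->plug->G->R->G->L->G->refl->B->L'->C->R'->E->plug->E
Char 9 ('H'): step: R->5, L=1; H->plug->H->R->C->L->B->refl->G->L'->G->R'->E->plug->E
Char 10 ('H'): step: R->6, L=1; H->plug->H->R->G->L->G->refl->B->L'->C->R'->F->plug->B
Final: ciphertext=ECCGHHFEEB, RIGHT=6, LEFT=1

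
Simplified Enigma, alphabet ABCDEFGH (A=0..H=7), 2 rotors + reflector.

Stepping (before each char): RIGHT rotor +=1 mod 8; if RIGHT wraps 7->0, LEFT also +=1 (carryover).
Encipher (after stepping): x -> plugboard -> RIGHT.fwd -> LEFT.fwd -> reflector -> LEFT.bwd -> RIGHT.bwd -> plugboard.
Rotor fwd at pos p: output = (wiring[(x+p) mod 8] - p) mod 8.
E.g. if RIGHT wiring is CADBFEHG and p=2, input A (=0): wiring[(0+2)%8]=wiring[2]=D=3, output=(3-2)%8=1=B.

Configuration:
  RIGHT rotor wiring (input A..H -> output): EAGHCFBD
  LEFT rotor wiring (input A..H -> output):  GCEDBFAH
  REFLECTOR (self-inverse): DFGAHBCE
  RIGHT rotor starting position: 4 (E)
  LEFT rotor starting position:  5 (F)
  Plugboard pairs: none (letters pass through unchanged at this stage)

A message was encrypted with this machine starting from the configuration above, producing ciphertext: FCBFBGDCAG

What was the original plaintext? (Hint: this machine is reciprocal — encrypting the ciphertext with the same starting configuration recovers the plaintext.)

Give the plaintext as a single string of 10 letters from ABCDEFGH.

Char 1 ('F'): step: R->5, L=5; F->plug->F->R->B->L->D->refl->A->L'->A->R'->A->plug->A
Char 2 ('C'): step: R->6, L=5; C->plug->C->R->G->L->G->refl->C->L'->C->R'->D->plug->D
Char 3 ('B'): step: R->7, L=5; B->plug->B->R->F->L->H->refl->E->L'->H->R'->D->plug->D
Char 4 ('F'): step: R->0, L->6 (L advanced); F->plug->F->R->F->L->F->refl->B->L'->B->R'->G->plug->G
Char 5 ('B'): step: R->1, L=6; B->plug->B->R->F->L->F->refl->B->L'->B->R'->D->plug->D
Char 6 ('G'): step: R->2, L=6; G->plug->G->R->C->L->A->refl->D->L'->G->R'->H->plug->H
Char 7 ('D'): step: R->3, L=6; D->plug->D->R->G->L->D->refl->A->L'->C->R'->C->plug->C
Char 8 ('C'): step: R->4, L=6; C->plug->C->R->F->L->F->refl->B->L'->B->R'->B->plug->B
Char 9 ('A'): step: R->5, L=6; A->plug->A->R->A->L->C->refl->G->L'->E->R'->B->plug->B
Char 10 ('G'): step: R->6, L=6; G->plug->G->R->E->L->G->refl->C->L'->A->R'->E->plug->E

Answer: ADDGDHCBBE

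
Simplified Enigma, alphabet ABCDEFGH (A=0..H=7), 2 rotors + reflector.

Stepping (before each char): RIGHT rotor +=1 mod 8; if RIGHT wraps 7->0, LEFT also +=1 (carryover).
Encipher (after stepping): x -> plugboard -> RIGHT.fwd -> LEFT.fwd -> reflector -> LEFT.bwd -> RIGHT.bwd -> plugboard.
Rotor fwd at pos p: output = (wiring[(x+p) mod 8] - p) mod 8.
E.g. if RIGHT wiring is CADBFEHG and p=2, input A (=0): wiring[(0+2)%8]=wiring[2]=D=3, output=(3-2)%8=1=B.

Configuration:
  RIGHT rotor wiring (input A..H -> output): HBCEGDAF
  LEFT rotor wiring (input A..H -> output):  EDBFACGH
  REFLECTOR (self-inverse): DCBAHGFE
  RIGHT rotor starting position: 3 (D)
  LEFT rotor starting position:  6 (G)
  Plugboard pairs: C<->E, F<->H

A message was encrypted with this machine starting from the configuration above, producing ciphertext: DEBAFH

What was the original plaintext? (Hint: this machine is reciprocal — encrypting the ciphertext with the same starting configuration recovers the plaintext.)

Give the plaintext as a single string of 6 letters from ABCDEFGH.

Answer: GCFFHC

Derivation:
Char 1 ('D'): step: R->4, L=6; D->plug->D->R->B->L->B->refl->C->L'->G->R'->G->plug->G
Char 2 ('E'): step: R->5, L=6; E->plug->C->R->A->L->A->refl->D->L'->E->R'->E->plug->C
Char 3 ('B'): step: R->6, L=6; B->plug->B->R->H->L->E->refl->H->L'->F->R'->H->plug->F
Char 4 ('A'): step: R->7, L=6; A->plug->A->R->G->L->C->refl->B->L'->B->R'->H->plug->F
Char 5 ('F'): step: R->0, L->7 (L advanced); F->plug->H->R->F->L->B->refl->C->L'->D->R'->F->plug->H
Char 6 ('H'): step: R->1, L=7; H->plug->F->R->H->L->H->refl->E->L'->C->R'->E->plug->C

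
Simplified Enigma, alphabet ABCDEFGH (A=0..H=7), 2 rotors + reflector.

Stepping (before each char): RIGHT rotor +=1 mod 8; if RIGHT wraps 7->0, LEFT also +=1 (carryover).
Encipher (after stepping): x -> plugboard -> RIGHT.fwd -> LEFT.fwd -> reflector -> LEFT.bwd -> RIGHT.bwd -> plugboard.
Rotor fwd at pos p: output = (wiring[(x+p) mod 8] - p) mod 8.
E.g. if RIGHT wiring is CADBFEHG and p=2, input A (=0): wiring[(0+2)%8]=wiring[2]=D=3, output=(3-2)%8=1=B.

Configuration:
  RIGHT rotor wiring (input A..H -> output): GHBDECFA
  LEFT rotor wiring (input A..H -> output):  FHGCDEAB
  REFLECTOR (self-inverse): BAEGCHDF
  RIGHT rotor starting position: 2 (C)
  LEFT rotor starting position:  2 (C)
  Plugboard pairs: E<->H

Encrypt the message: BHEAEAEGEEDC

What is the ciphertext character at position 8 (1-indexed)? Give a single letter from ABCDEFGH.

Char 1 ('B'): step: R->3, L=2; B->plug->B->R->B->L->A->refl->B->L'->C->R'->D->plug->D
Char 2 ('H'): step: R->4, L=2; H->plug->E->R->C->L->B->refl->A->L'->B->R'->C->plug->C
Char 3 ('E'): step: R->5, L=2; E->plug->H->R->H->L->F->refl->H->L'->F->R'->A->plug->A
Char 4 ('A'): step: R->6, L=2; A->plug->A->R->H->L->F->refl->H->L'->F->R'->F->plug->F
Char 5 ('E'): step: R->7, L=2; E->plug->H->R->G->L->D->refl->G->L'->E->R'->E->plug->H
Char 6 ('A'): step: R->0, L->3 (L advanced); A->plug->A->R->G->L->E->refl->C->L'->F->R'->G->plug->G
Char 7 ('E'): step: R->1, L=3; E->plug->H->R->F->L->C->refl->E->L'->G->R'->A->plug->A
Char 8 ('G'): step: R->2, L=3; G->plug->G->R->E->L->G->refl->D->L'->H->R'->A->plug->A

A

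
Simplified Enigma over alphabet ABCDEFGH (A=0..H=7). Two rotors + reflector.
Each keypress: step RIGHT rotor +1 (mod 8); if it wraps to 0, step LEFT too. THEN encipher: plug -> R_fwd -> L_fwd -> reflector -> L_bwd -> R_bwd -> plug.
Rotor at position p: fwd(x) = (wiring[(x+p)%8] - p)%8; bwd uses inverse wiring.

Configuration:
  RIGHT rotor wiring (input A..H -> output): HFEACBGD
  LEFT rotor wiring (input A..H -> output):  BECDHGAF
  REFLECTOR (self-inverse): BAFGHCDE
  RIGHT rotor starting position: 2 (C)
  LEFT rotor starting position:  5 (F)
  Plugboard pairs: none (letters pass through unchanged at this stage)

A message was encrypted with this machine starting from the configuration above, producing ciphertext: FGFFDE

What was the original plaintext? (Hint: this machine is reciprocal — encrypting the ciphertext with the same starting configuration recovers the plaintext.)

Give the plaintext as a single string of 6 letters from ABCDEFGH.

Char 1 ('F'): step: R->3, L=5; F->plug->F->R->E->L->H->refl->E->L'->D->R'->D->plug->D
Char 2 ('G'): step: R->4, L=5; G->plug->G->R->A->L->B->refl->A->L'->C->R'->C->plug->C
Char 3 ('F'): step: R->5, L=5; F->plug->F->R->H->L->C->refl->F->L'->F->R'->H->plug->H
Char 4 ('F'): step: R->6, L=5; F->plug->F->R->C->L->A->refl->B->L'->A->R'->A->plug->A
Char 5 ('D'): step: R->7, L=5; D->plug->D->R->F->L->F->refl->C->L'->H->R'->H->plug->H
Char 6 ('E'): step: R->0, L->6 (L advanced); E->plug->E->R->C->L->D->refl->G->L'->D->R'->H->plug->H

Answer: DCHAHH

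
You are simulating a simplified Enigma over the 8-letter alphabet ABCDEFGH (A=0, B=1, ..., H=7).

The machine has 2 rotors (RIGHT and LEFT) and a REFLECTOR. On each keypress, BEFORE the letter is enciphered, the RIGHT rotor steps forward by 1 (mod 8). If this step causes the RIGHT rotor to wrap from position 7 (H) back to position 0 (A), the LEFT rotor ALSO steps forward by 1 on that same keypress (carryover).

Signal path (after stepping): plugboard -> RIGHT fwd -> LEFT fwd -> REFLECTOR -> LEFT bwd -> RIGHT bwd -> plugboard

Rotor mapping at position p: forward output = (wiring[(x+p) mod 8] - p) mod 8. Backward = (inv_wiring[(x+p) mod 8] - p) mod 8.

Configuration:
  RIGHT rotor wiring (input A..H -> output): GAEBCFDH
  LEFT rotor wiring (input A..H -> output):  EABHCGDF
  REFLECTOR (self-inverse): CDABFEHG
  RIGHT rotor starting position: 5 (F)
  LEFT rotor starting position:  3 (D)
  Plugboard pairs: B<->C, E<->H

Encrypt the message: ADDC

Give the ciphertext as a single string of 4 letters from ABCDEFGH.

Char 1 ('A'): step: R->6, L=3; A->plug->A->R->F->L->B->refl->D->L'->C->R'->D->plug->D
Char 2 ('D'): step: R->7, L=3; D->plug->D->R->F->L->B->refl->D->L'->C->R'->E->plug->H
Char 3 ('D'): step: R->0, L->4 (L advanced); D->plug->D->R->B->L->C->refl->A->L'->E->R'->C->plug->B
Char 4 ('C'): step: R->1, L=4; C->plug->B->R->D->L->B->refl->D->L'->H->R'->A->plug->A

Answer: DHBA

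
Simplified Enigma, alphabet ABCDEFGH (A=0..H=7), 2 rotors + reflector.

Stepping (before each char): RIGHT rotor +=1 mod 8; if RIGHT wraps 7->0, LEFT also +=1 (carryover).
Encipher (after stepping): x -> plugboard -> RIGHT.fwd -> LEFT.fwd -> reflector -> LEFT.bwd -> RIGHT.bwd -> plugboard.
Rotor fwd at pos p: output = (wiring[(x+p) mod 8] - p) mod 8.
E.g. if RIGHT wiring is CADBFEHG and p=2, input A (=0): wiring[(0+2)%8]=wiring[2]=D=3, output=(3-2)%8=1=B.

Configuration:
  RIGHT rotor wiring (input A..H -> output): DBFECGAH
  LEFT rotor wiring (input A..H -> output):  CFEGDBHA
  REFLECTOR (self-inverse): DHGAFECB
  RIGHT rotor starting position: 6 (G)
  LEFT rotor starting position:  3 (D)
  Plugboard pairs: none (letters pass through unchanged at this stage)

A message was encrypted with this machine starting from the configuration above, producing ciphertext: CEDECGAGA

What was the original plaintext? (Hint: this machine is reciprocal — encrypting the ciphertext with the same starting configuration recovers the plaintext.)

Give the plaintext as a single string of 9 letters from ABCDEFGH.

Answer: DFCBADBEE

Derivation:
Char 1 ('C'): step: R->7, L=3; C->plug->C->R->C->L->G->refl->C->L'->G->R'->D->plug->D
Char 2 ('E'): step: R->0, L->4 (L advanced); E->plug->E->R->C->L->D->refl->A->L'->G->R'->F->plug->F
Char 3 ('D'): step: R->1, L=4; D->plug->D->R->B->L->F->refl->E->L'->D->R'->C->plug->C
Char 4 ('E'): step: R->2, L=4; E->plug->E->R->G->L->A->refl->D->L'->C->R'->B->plug->B
Char 5 ('C'): step: R->3, L=4; C->plug->C->R->D->L->E->refl->F->L'->B->R'->A->plug->A
Char 6 ('G'): step: R->4, L=4; G->plug->G->R->B->L->F->refl->E->L'->D->R'->D->plug->D
Char 7 ('A'): step: R->5, L=4; A->plug->A->R->B->L->F->refl->E->L'->D->R'->B->plug->B
Char 8 ('G'): step: R->6, L=4; G->plug->G->R->E->L->G->refl->C->L'->H->R'->E->plug->E
Char 9 ('A'): step: R->7, L=4; A->plug->A->R->A->L->H->refl->B->L'->F->R'->E->plug->E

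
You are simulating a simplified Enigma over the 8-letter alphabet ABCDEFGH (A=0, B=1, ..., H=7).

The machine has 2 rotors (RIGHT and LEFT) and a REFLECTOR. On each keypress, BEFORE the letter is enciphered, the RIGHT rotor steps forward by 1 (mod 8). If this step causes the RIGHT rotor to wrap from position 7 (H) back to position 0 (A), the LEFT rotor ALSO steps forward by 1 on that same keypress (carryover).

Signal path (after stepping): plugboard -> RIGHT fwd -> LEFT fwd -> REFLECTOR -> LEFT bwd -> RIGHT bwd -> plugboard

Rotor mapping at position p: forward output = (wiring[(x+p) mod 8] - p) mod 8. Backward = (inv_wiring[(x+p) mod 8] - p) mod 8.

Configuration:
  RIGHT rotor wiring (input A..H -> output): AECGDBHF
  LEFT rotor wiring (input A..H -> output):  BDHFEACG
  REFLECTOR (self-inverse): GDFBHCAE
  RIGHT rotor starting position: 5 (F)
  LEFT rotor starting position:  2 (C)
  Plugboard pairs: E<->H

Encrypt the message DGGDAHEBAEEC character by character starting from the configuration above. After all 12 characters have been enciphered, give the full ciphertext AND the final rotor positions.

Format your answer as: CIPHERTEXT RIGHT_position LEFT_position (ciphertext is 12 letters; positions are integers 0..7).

Char 1 ('D'): step: R->6, L=2; D->plug->D->R->G->L->H->refl->E->L'->F->R'->G->plug->G
Char 2 ('G'): step: R->7, L=2; G->plug->G->R->C->L->C->refl->F->L'->A->R'->H->plug->E
Char 3 ('G'): step: R->0, L->3 (L advanced); G->plug->G->R->H->L->E->refl->H->L'->D->R'->E->plug->H
Char 4 ('D'): step: R->1, L=3; D->plug->D->R->C->L->F->refl->C->L'->A->R'->E->plug->H
Char 5 ('A'): step: R->2, L=3; A->plug->A->R->A->L->C->refl->F->L'->C->R'->H->plug->E
Char 6 ('H'): step: R->3, L=3; H->plug->E->R->C->L->F->refl->C->L'->A->R'->B->plug->B
Char 7 ('E'): step: R->4, L=3; E->plug->H->R->C->L->F->refl->C->L'->A->R'->F->plug->F
Char 8 ('B'): step: R->5, L=3; B->plug->B->R->C->L->F->refl->C->L'->A->R'->C->plug->C
Char 9 ('A'): step: R->6, L=3; A->plug->A->R->B->L->B->refl->D->L'->E->R'->E->plug->H
Char 10 ('E'): step: R->7, L=3; E->plug->H->R->A->L->C->refl->F->L'->C->R'->G->plug->G
Char 11 ('E'): step: R->0, L->4 (L advanced); E->plug->H->R->F->L->H->refl->E->L'->B->R'->F->plug->F
Char 12 ('C'): step: R->1, L=4; C->plug->C->R->F->L->H->refl->E->L'->B->R'->B->plug->B
Final: ciphertext=GEHHEBFCHGFB, RIGHT=1, LEFT=4

Answer: GEHHEBFCHGFB 1 4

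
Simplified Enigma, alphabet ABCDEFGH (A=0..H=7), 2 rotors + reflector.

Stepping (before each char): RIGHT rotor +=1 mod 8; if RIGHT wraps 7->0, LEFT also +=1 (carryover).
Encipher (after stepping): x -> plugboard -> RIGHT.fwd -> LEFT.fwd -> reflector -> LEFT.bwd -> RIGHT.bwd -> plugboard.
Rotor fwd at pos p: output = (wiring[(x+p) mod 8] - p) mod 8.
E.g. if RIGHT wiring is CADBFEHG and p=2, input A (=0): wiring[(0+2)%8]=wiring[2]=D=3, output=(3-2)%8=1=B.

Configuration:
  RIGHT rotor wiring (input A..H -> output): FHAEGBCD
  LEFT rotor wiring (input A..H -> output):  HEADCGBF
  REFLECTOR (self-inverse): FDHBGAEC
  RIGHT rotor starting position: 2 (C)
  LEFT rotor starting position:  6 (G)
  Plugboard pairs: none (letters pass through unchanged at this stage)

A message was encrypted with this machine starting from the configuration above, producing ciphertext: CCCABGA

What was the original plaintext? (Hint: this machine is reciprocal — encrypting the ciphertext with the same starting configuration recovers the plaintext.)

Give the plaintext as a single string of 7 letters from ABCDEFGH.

Char 1 ('C'): step: R->3, L=6; C->plug->C->R->G->L->E->refl->G->L'->D->R'->B->plug->B
Char 2 ('C'): step: R->4, L=6; C->plug->C->R->G->L->E->refl->G->L'->D->R'->F->plug->F
Char 3 ('C'): step: R->5, L=6; C->plug->C->R->G->L->E->refl->G->L'->D->R'->F->plug->F
Char 4 ('A'): step: R->6, L=6; A->plug->A->R->E->L->C->refl->H->L'->B->R'->D->plug->D
Char 5 ('B'): step: R->7, L=6; B->plug->B->R->G->L->E->refl->G->L'->D->R'->H->plug->H
Char 6 ('G'): step: R->0, L->7 (L advanced); G->plug->G->R->C->L->F->refl->A->L'->B->R'->F->plug->F
Char 7 ('A'): step: R->1, L=7; A->plug->A->R->G->L->H->refl->C->L'->H->R'->B->plug->B

Answer: BFFDHFB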